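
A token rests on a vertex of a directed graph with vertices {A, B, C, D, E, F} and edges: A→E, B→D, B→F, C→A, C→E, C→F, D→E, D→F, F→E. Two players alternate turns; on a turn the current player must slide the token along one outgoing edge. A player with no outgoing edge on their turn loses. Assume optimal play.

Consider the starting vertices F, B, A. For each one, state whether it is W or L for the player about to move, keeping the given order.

F: W, B: L, A: W

Build the W/L table. Terminal = L. A non-terminal position is W if it has a move to some L; otherwise it is L.
Every edge goes from a vertex to one that appears earlier in the order E, F, A, D, B, C, so processing vertices in that order labels each vertex after all of its successors.
E: no outgoing edge → L
F: reaches L-position E → W
A: reaches L-position E → W
D: reaches L-position E → W
B: only reaches D(W), F(W), all W → L
C: reaches L-position E → W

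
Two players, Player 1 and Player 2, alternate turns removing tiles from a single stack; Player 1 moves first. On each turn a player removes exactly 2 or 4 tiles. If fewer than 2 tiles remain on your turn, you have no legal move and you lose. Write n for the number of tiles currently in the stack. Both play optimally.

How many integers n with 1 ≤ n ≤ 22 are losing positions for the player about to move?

Use the standard recursion: the mover loses at a terminal position; elsewhere, the mover wins exactly when some move hands the opponent an L position.
n=0: no move → L
n=1: no move → L
n=2: →0(L), so W
n=3: →1(L), so W
n=4: →0(L), so W
n=5: →1(L), so W
n=6: →4(W), 2(W) — all W, so L
n=7: →5(W), 3(W) — all W, so L
n=8: →6(L), so W
n=9: →7(L), so W
n=10: →6(L), so W
n=11: →7(L), so W
n=12: →10(W), 8(W) — all W, so L
n=13: →11(W), 9(W) — all W, so L
n=14: →12(L), so W
n=15: →13(L), so W
n=16: →12(L), so W
n=17: →13(L), so W
n=18: →16(W), 14(W) — all W, so L
n=19: →17(W), 15(W) — all W, so L
n=20: →18(L), so W
n=21: →19(L), so W
n=22: →18(L), so W
L entries with 1 ≤ n ≤ 22 (n=0 is outside the asked range and is not counted): n = 1, 6, 7, 12, 13, 18, 19; that makes 7.

7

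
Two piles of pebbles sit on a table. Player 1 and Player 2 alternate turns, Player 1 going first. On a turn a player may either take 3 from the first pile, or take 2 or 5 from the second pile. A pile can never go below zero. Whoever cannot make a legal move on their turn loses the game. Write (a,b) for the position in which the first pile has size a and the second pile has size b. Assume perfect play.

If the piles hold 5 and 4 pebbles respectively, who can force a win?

Label each position W (a win for the player to move) or L (a loss). A position with no legal move is L; any other position is W exactly when some move reaches an L, and L when every move reaches a W.
No move ever increases a pile, so every position that can arise here has a ≤ 5 and b ≤ 4; it is enough to label the cells with 0 ≤ a ≤ 5 and 0 ≤ b ≤ 4.
Every move lowers a or b (never raises either), so fill the grid row by row in increasing a, and left to right within a row: each cell's successors are then already labelled.
      b=0  b=1  b=2  b=3  b=4
a=0:    L    L    W    W    L
a=1:    L    L    W    W    L
a=2:    L    L    W    W    L
a=3:    W    W    L    L    W
a=4:    W    W    L    L    W
a=5:    W    W    L    L    W
Cells with no legal move (terminal, hence L): (0,0), (0,1), (1,0), (1,1), (2,0), (2,1).
The remaining L cells, each justified by listing all of its moves:
(0,4): →(0,2)(W) only, which is W, so L
(1,4): →(1,2)(W) only, which is W, so L
(2,4): →(2,2)(W) only, which is W, so L
(3,2): →(0,2)(W), (3,0)(W) — all W, so L
(3,3): →(0,3)(W), (3,1)(W) — all W, so L
(4,2): →(1,2)(W), (4,0)(W) — all W, so L
(4,3): →(1,3)(W), (4,1)(W) — all W, so L
(5,2): →(2,2)(W), (5,0)(W) — all W, so L
(5,3): →(2,3)(W), (5,1)(W) — all W, so L
Every other cell has at least one move into one of the L cells above, so it is W.
The starting position (5,4) is W: Player 1 should move to (2,4), handing over an L position.

Player 1 wins.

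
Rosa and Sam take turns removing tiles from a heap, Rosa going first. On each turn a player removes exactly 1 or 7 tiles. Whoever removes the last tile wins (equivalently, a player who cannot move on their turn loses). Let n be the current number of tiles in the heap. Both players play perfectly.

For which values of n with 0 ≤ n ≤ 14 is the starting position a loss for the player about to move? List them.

0, 2, 4, 6, 8, 10, 12, 14

Build the W/L table. Terminal = L. A non-terminal position is W if it has a move to some L; otherwise it is L.
n=0: no move → L
n=1: W (go to 0, an L position)
n=2: L (sole option 1(W) is W)
n=3: W (go to 2, an L position)
n=4: L (sole option 3(W) is W)
n=5: W (go to 4, an L position)
n=6: L (sole option 5(W) is W)
n=7: W (go to 6, an L position)
n=8: L (options 7(W), 1(W) are all W)
n=9: W (go to 8, an L position)
n=10: L (options 9(W), 3(W) are all W)
n=11: W (go to 10, an L position)
n=12: L (options 11(W), 5(W) are all W)
n=13: W (go to 12, an L position)
n=14: L (options 13(W), 7(W) are all W)
The losing starting values of n are exactly the entries labelled L in this table (8 of them).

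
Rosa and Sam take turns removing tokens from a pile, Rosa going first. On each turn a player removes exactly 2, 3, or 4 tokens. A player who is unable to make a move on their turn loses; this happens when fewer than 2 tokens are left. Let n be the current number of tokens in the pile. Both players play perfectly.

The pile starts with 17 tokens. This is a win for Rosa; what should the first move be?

Positions with no move are L. A position that does have a move is losing for the player to move precisely when every available move leads to a winning position for the opponent. Fill in the labels:
n=0: no move → L
n=1: no move → L
n=2: can move to 0, which is L ⇒ W
n=3: can move to 1, which is L ⇒ W
n=4: can move to 1, which is L ⇒ W
n=5: can move to 1, which is L ⇒ W
n=6: moves to 4(W), 3(W), 2(W); every one is W ⇒ L
n=7: moves to 5(W), 4(W), 3(W); every one is W ⇒ L
n=8: can move to 6, which is L ⇒ W
n=9: can move to 7, which is L ⇒ W
n=10: can move to 7, which is L ⇒ W
n=11: can move to 7, which is L ⇒ W
n=12: moves to 10(W), 9(W), 8(W); every one is W ⇒ L
n=13: moves to 11(W), 10(W), 9(W); every one is W ⇒ L
n=14: can move to 12, which is L ⇒ W
n=15: can move to 13, which is L ⇒ W
n=16: can move to 13, which is L ⇒ W
n=17: can move to 13, which is L ⇒ W
From 17, the L positions reachable in one move are: 13.

Remove 4, leaving 13.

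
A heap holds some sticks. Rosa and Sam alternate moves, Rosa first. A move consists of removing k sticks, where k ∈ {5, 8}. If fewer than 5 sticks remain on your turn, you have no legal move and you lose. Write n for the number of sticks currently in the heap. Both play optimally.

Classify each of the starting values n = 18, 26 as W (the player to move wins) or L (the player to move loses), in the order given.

18: W, 26: L

Label each position W (a win for the player to move) or L (a loss). A position with no legal move is L; any other position is W exactly when some move reaches an L, and L when every move reaches a W.
n=0: no move → L
n=1: no move → L
n=2: no move → L
n=3: no move → L
n=4: no move → L
n=5: reaches L-position 0 → W
n=6: reaches L-position 1 → W
n=7: reaches L-position 2 → W
n=8: reaches L-position 3 → W
n=9: reaches L-position 4 → W
n=10: reaches L-position 2 → W
n=11: reaches L-position 3 → W
n=12: reaches L-position 4 → W
n=13: only reaches 8(W), 5(W), all W → L
n=14: only reaches 9(W), 6(W), all W → L
n=15: only reaches 10(W), 7(W), all W → L
n=16: only reaches 11(W), 8(W), all W → L
n=17: only reaches 12(W), 9(W), all W → L
n=18: reaches L-position 13 → W
n=19: reaches L-position 14 → W
n=20: reaches L-position 15 → W
n=21: reaches L-position 16 → W
n=22: reaches L-position 17 → W
n=23: reaches L-position 15 → W
n=24: reaches L-position 16 → W
n=25: reaches L-position 17 → W
n=26: only reaches 21(W), 18(W), all W → L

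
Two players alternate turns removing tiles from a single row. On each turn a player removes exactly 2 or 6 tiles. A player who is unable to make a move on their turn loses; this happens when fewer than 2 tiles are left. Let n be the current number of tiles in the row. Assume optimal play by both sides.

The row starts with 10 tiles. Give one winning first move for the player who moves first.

Remove 2, leaving 8.

Work bottom-up. With no move the player to move loses. Otherwise the position is W if at least one move leads to an L position for the opponent, and L if every move leads to a W.
n=0: no move → L
n=1: no move → L
n=2: can move to 0, which is L ⇒ W
n=3: can move to 1, which is L ⇒ W
n=4: the only move is to 2(W), a W ⇒ L
n=5: the only move is to 3(W), a W ⇒ L
n=6: can move to 4, which is L ⇒ W
n=7: can move to 5, which is L ⇒ W
n=8: moves to 6(W), 2(W); every one is W ⇒ L
n=9: moves to 7(W), 3(W); every one is W ⇒ L
n=10: can move to 8, which is L ⇒ W
From 10, the L positions reachable in one move are: 8, 4. Any move reaching one of these is winning.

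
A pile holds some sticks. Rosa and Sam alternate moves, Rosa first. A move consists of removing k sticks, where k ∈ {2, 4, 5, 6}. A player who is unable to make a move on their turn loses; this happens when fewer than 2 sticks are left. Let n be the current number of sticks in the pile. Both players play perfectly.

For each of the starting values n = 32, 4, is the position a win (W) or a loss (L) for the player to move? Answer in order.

32: L, 4: W

Build the W/L table. Terminal = L. A non-terminal position is W if it has a move to some L; otherwise it is L.
n=0: no move → L
n=1: no move → L
n=2: can move to 0, which is L ⇒ W
n=3: can move to 1, which is L ⇒ W
n=4: can move to 0, which is L ⇒ W
n=5: can move to 1, which is L ⇒ W
n=6: can move to 1, which is L ⇒ W
n=7: can move to 1, which is L ⇒ W
n=8: moves to 6(W), 4(W), 3(W), 2(W); every one is W ⇒ L
n=9: moves to 7(W), 5(W), 4(W), 3(W); every one is W ⇒ L
n=10: can move to 8, which is L ⇒ W
n=11: can move to 9, which is L ⇒ W
n=12: can move to 8, which is L ⇒ W
n=13: can move to 9, which is L ⇒ W
n=14: can move to 9, which is L ⇒ W
n=15: can move to 9, which is L ⇒ W
n=16: moves to 14(W), 12(W), 11(W), 10(W); every one is W ⇒ L
n=17: moves to 15(W), 13(W), 12(W), 11(W); every one is W ⇒ L
n=18: can move to 16, which is L ⇒ W
n=19: can move to 17, which is L ⇒ W
n=20: can move to 16, which is L ⇒ W
n=21: can move to 17, which is L ⇒ W
n=22: can move to 17, which is L ⇒ W
n=23: can move to 17, which is L ⇒ W
n=24: moves to 22(W), 20(W), 19(W), 18(W); every one is W ⇒ L
n=25: moves to 23(W), 21(W), 20(W), 19(W); every one is W ⇒ L
n=26: can move to 24, which is L ⇒ W
n=27: can move to 25, which is L ⇒ W
n=28: can move to 24, which is L ⇒ W
n=29: can move to 25, which is L ⇒ W
n=30: can move to 25, which is L ⇒ W
n=31: can move to 25, which is L ⇒ W
n=32: moves to 30(W), 28(W), 27(W), 26(W); every one is W ⇒ L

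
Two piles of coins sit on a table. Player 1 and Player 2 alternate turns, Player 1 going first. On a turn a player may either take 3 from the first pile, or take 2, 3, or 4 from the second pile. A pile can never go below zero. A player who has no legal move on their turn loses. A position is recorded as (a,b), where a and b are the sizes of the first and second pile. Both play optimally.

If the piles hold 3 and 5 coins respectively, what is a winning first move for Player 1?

Move to (3,3).

Classify positions by backward induction: terminal positions (no move available) are L. From any other position, the mover wins iff some move reaches an L.
No move ever increases a pile, so every position that can arise here has a ≤ 3 and b ≤ 5; it is enough to label the cells with 0 ≤ a ≤ 3 and 0 ≤ b ≤ 5.
Every move lowers a or b (never raises either), so fill the grid row by row in increasing a, and left to right within a row: each cell's successors are then already labelled.
      b=0  b=1  b=2  b=3  b=4  b=5
a=0:    L    L    W    W    W    W
a=1:    L    L    W    W    W    W
a=2:    L    L    W    W    W    W
a=3:    W    W    L    L    W    W
Cells with no legal move (terminal, hence L): (0,0), (0,1), (1,0), (1,1), (2,0), (2,1).
The remaining L cells, each justified by listing all of its moves:
(3,2): →(0,2)(W), (3,0)(W) — all W, so L
(3,3): →(0,3)(W), (3,1)(W), (3,0)(W) — all W, so L
Every other cell has at least one move into one of the L cells above, so it is W.
From (3,5), the L positions reachable in one move are: (3,3), (3,2). Any move reaching one of these is winning.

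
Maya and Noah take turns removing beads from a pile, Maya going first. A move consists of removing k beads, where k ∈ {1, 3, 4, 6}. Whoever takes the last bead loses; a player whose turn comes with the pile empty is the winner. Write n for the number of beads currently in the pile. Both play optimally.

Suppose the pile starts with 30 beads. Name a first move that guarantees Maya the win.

Remove 1, leaving 29.

Work bottom-up. With no move the player to move wins. Otherwise the position is W if at least one move leads to an L position for the opponent, and L if every move leads to a W.
n=0: no move; the opponent has just taken the last bead and therefore loses → W
n=1: →0(W) only, which is W, so L
n=2: →1(L), so W
n=3: →2(W), 0(W) — all W, so L
n=4: →3(L), so W
n=5: →1(L), so W
n=6: →3(L), so W
n=7: →3(L), so W
n=8: →7(W), 5(W), 4(W), 2(W) — all W, so L
n=9: →8(L), so W
n=10: →9(W), 7(W), 6(W), 4(W) — all W, so L
n=11: →10(L), so W
n=12: →8(L), so W
n=13: →10(L), so W
n=14: →10(L), so W
n=15: →14(W), 12(W), 11(W), 9(W) — all W, so L
n=16: →15(L), so W
n=17: →16(W), 14(W), 13(W), 11(W) — all W, so L
n=18: →17(L), so W
n=19: →15(L), so W
n=20: →17(L), so W
n=21: →17(L), so W
n=22: →21(W), 19(W), 18(W), 16(W) — all W, so L
n=23: →22(L), so W
n=24: →23(W), 21(W), 20(W), 18(W) — all W, so L
n=25: →24(L), so W
n=26: →22(L), so W
n=27: →24(L), so W
n=28: →24(L), so W
n=29: →28(W), 26(W), 25(W), 23(W) — all W, so L
n=30: →29(L), so W
From 30, the L positions reachable in one move are: 29, 24. Any move reaching one of these is winning.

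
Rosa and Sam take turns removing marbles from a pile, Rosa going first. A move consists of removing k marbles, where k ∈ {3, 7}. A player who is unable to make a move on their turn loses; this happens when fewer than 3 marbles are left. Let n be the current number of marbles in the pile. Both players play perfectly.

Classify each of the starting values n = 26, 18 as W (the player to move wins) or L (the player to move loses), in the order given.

26: L, 18: W

Use the standard recursion: the mover loses at a terminal position; elsewhere, the mover wins exactly when some move hands the opponent an L position.
n=0: no move → L
n=1: no move → L
n=2: no move → L
n=3: can move to 0, which is L ⇒ W
n=4: can move to 1, which is L ⇒ W
n=5: can move to 2, which is L ⇒ W
n=6: the only move is to 3(W), a W ⇒ L
n=7: can move to 0, which is L ⇒ W
n=8: can move to 1, which is L ⇒ W
n=9: can move to 6, which is L ⇒ W
n=10: moves to 7(W), 3(W); every one is W ⇒ L
n=11: moves to 8(W), 4(W); every one is W ⇒ L
n=12: moves to 9(W), 5(W); every one is W ⇒ L
n=13: can move to 10, which is L ⇒ W
n=14: can move to 11, which is L ⇒ W
n=15: can move to 12, which is L ⇒ W
n=16: moves to 13(W), 9(W); every one is W ⇒ L
n=17: can move to 10, which is L ⇒ W
n=18: can move to 11, which is L ⇒ W
n=19: can move to 16, which is L ⇒ W
n=20: moves to 17(W), 13(W); every one is W ⇒ L
n=21: moves to 18(W), 14(W); every one is W ⇒ L
n=22: moves to 19(W), 15(W); every one is W ⇒ L
n=23: can move to 20, which is L ⇒ W
n=24: can move to 21, which is L ⇒ W
n=25: can move to 22, which is L ⇒ W
n=26: moves to 23(W), 19(W); every one is W ⇒ L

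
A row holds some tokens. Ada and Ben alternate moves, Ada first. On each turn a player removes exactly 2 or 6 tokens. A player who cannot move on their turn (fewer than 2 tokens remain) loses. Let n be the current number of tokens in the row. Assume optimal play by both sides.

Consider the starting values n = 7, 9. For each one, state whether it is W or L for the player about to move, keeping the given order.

Build the W/L table. Terminal = L. A non-terminal position is W if it has a move to some L; otherwise it is L.
n=0: no move → L
n=1: no move → L
n=2: W (go to 0, an L position)
n=3: W (go to 1, an L position)
n=4: L (sole option 2(W) is W)
n=5: L (sole option 3(W) is W)
n=6: W (go to 4, an L position)
n=7: W (go to 5, an L position)
n=8: L (options 6(W), 2(W) are all W)
n=9: L (options 7(W), 3(W) are all W)

7: W, 9: L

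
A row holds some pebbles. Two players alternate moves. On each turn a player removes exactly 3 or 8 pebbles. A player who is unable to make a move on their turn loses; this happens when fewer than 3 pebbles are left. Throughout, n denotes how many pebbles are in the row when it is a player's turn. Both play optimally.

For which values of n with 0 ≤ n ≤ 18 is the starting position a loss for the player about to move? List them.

0, 1, 2, 6, 7, 11, 12, 13, 17, 18

Positions with no move are L. A position that does have a move is losing for the player to move precisely when every available move leads to a winning position for the opponent. Fill in the labels:
n=0: no move → L
n=1: no move → L
n=2: no move → L
n=3: →0(L), so W
n=4: →1(L), so W
n=5: →2(L), so W
n=6: →3(W) only, which is W, so L
n=7: →4(W) only, which is W, so L
n=8: →0(L), so W
n=9: →6(L), so W
n=10: →7(L), so W
n=11: →8(W), 3(W) — all W, so L
n=12: →9(W), 4(W) — all W, so L
n=13: →10(W), 5(W) — all W, so L
n=14: →11(L), so W
n=15: →12(L), so W
n=16: →13(L), so W
n=17: →14(W), 9(W) — all W, so L
n=18: →15(W), 10(W) — all W, so L
The losing starting values of n are exactly the entries labelled L in this table (10 of them).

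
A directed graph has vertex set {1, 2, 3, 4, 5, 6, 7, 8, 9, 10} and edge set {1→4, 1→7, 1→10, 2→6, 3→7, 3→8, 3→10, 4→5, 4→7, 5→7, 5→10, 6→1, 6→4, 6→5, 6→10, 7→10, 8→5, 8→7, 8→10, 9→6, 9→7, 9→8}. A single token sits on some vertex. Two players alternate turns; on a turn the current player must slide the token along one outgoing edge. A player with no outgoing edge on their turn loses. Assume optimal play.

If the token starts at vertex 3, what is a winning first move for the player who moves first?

Move to 10.

Work bottom-up. With no move the player to move loses. Otherwise the position is W if at least one move leads to an L position for the opponent, and L if every move leads to a W.
Every edge goes from a vertex to one that appears earlier in the order 10, 7, 5, 8, 4, 3, 1, 6, 2, 9, so processing vertices in that order labels each vertex after all of its successors.
10: no outgoing edge → L
7: can move to 10, which is L ⇒ W
5: can move to 10, which is L ⇒ W
8: can move to 10, which is L ⇒ W
4: moves to 5(W), 7(W); every one is W ⇒ L
3: can move to 10, which is L ⇒ W
1: can move to 4, which is L ⇒ W
6: can move to 4, which is L ⇒ W
2: the only move is to 6(W), a W ⇒ L
9: moves to 6(W), 8(W), 7(W); every one is W ⇒ L
From 3, the L positions reachable in one move are: 10.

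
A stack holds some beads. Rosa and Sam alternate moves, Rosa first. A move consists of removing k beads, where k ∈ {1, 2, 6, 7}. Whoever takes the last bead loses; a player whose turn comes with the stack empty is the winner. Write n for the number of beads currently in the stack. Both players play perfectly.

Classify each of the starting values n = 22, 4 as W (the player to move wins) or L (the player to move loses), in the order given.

Work bottom-up. With no move the player to move wins. Otherwise the position is W if at least one move leads to an L position for the opponent, and L if every move leads to a W.
n=0: no move; the opponent has just taken the last bead and therefore loses → W
n=1: only reaches 0(W), which is W → L
n=2: reaches L-position 1 → W
n=3: reaches L-position 1 → W
n=4: only reaches 3(W), 2(W), all W → L
n=5: reaches L-position 4 → W
n=6: reaches L-position 4 → W
n=7: reaches L-position 1 → W
n=8: reaches L-position 1 → W
n=9: only reaches 8(W), 7(W), 3(W), 2(W), all W → L
n=10: reaches L-position 9 → W
n=11: reaches L-position 9 → W
n=12: only reaches 11(W), 10(W), 6(W), 5(W), all W → L
n=13: reaches L-position 12 → W
n=14: reaches L-position 12 → W
n=15: reaches L-position 9 → W
n=16: reaches L-position 9 → W
n=17: only reaches 16(W), 15(W), 11(W), 10(W), all W → L
n=18: reaches L-position 17 → W
n=19: reaches L-position 17 → W
n=20: only reaches 19(W), 18(W), 14(W), 13(W), all W → L
n=21: reaches L-position 20 → W
n=22: reaches L-position 20 → W

22: W, 4: L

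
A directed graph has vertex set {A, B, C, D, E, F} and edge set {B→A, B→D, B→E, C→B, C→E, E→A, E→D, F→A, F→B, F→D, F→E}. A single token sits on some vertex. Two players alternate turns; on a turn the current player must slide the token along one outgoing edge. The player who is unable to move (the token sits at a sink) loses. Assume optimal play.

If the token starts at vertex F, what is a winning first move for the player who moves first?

Move to D.

Compute win/loss labels from the base case upward. A position with no move is L. Any other position is W if it can reach an L in one move, else L.
Every edge goes from a vertex to one that appears earlier in the order A, D, E, B, F, C, so processing vertices in that order labels each vertex after all of its successors.
A: no outgoing edge → L
D: no outgoing edge → L
E: can move to D, which is L ⇒ W
B: can move to D, which is L ⇒ W
F: can move to D, which is L ⇒ W
C: moves to B(W), E(W); every one is W ⇒ L
From F, the L positions reachable in one move are: D, A. Any move reaching one of these is winning.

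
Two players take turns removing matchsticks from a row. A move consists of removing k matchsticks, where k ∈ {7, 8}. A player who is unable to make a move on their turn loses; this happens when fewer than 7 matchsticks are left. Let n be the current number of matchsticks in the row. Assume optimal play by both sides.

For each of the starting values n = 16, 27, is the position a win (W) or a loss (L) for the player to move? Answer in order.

16: L, 27: W

Label each position W (a win for the player to move) or L (a loss). A position with no legal move is L; any other position is W exactly when some move reaches an L, and L when every move reaches a W.
n=0: no move → L
n=1: no move → L
n=2: no move → L
n=3: no move → L
n=4: no move → L
n=5: no move → L
n=6: no move → L
n=7: can move to 0, which is L ⇒ W
n=8: can move to 1, which is L ⇒ W
n=9: can move to 2, which is L ⇒ W
n=10: can move to 3, which is L ⇒ W
n=11: can move to 4, which is L ⇒ W
n=12: can move to 5, which is L ⇒ W
n=13: can move to 6, which is L ⇒ W
n=14: can move to 6, which is L ⇒ W
n=15: moves to 8(W), 7(W); every one is W ⇒ L
n=16: moves to 9(W), 8(W); every one is W ⇒ L
n=17: moves to 10(W), 9(W); every one is W ⇒ L
n=18: moves to 11(W), 10(W); every one is W ⇒ L
n=19: moves to 12(W), 11(W); every one is W ⇒ L
n=20: moves to 13(W), 12(W); every one is W ⇒ L
n=21: moves to 14(W), 13(W); every one is W ⇒ L
n=22: can move to 15, which is L ⇒ W
n=23: can move to 16, which is L ⇒ W
n=24: can move to 17, which is L ⇒ W
n=25: can move to 18, which is L ⇒ W
n=26: can move to 19, which is L ⇒ W
n=27: can move to 20, which is L ⇒ W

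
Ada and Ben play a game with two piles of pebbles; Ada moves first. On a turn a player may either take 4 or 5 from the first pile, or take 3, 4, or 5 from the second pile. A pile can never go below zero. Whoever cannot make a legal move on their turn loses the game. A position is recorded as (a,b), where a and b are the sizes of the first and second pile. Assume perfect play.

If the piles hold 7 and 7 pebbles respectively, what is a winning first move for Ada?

Classify positions by backward induction: terminal positions (no move available) are L. From any other position, the mover wins iff some move reaches an L.
No move ever increases a pile, so every position that can arise here has a ≤ 7 and b ≤ 7; it is enough to label the cells with 0 ≤ a ≤ 7 and 0 ≤ b ≤ 7.
Every move lowers a or b (never raises either), so fill the grid row by row in increasing a, and left to right within a row: each cell's successors are then already labelled.
      b=0  b=1  b=2  b=3  b=4  b=5  b=6  b=7
a=0:    L    L    L    W    W    W    W    W
a=1:    L    L    L    W    W    W    W    W
a=2:    L    L    L    W    W    W    W    W
a=3:    L    L    L    W    W    W    W    W
a=4:    W    W    W    L    L    L    W    W
a=5:    W    W    W    L    L    L    W    W
a=6:    W    W    W    L    L    L    W    W
a=7:    W    W    W    L    L    L    W    W
Cells with no legal move (terminal, hence L): (0,0), (0,1), (0,2), (1,0), (1,1), (1,2), (2,0), (2,1), (2,2), (3,0), (3,1), (3,2).
The remaining L cells, each justified by listing all of its moves:
(4,3): L (options (0,3)(W), (4,0)(W) are all W)
(4,4): L (options (0,4)(W), (4,1)(W), (4,0)(W) are all W)
(4,5): L (options (0,5)(W), (4,2)(W), (4,1)(W), (4,0)(W) are all W)
(5,3): L (options (1,3)(W), (0,3)(W), (5,0)(W) are all W)
(5,4): L (options (1,4)(W), (0,4)(W), (5,1)(W), (5,0)(W) are all W)
(5,5): L (options (1,5)(W), (0,5)(W), (5,2)(W), (5,1)(W), (5,0)(W) are all W)
(6,3): L (options (2,3)(W), (1,3)(W), (6,0)(W) are all W)
(6,4): L (options (2,4)(W), (1,4)(W), (6,1)(W), (6,0)(W) are all W)
(6,5): L (options (2,5)(W), (1,5)(W), (6,2)(W), (6,1)(W), (6,0)(W) are all W)
(7,3): L (options (3,3)(W), (2,3)(W), (7,0)(W) are all W)
(7,4): L (options (3,4)(W), (2,4)(W), (7,1)(W), (7,0)(W) are all W)
(7,5): L (options (3,5)(W), (2,5)(W), (7,2)(W), (7,1)(W), (7,0)(W) are all W)
Every other cell has at least one move into one of the L cells above, so it is W.
From (7,7), the L positions reachable in one move are: (7,4), (7,3). Any move reaching one of these is winning.

Move to (7,4).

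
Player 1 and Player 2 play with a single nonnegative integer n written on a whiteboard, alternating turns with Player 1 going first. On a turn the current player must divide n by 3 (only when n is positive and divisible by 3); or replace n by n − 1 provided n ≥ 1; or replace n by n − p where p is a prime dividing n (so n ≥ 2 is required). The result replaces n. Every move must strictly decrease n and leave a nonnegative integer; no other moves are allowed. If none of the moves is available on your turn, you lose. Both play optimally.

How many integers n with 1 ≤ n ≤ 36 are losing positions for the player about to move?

Classify positions by backward induction: terminal positions (no move available) are L. From any other position, the mover wins iff some move reaches an L.
n=0: no move → L
n=1: W (go to 0, an L position)
n=2: W (go to 0, an L position)
n=3: W (go to 0, an L position)
n=4: L (options 2(W), 3(W) are all W)
n=5: W (go to 0, an L position)
n=6: W (go to 4, an L position)
n=7: W (go to 0, an L position)
n=8: L (options 6(W), 7(W) are all W)
n=9: W (go to 8, an L position)
n=10: W (go to 8, an L position)
n=11: W (go to 0, an L position)
n=12: W (go to 4, an L position)
n=13: W (go to 0, an L position)
n=14: L (options 7(W), 12(W), 13(W) are all W)
n=15: W (go to 14, an L position)
n=16: W (go to 14, an L position)
n=17: W (go to 0, an L position)
n=18: L (options 6(W), 15(W), 16(W), 17(W) are all W)
n=19: W (go to 0, an L position)
n=20: W (go to 18, an L position)
n=21: W (go to 14, an L position)
n=22: L (options 11(W), 20(W), 21(W) are all W)
n=23: W (go to 0, an L position)
n=24: W (go to 8, an L position)
n=25: L (options 20(W), 24(W) are all W)
n=26: W (go to 25, an L position)
n=27: L (options 9(W), 24(W), 26(W) are all W)
n=28: W (go to 27, an L position)
n=29: W (go to 0, an L position)
n=30: W (go to 25, an L position)
n=31: W (go to 0, an L position)
n=32: L (options 30(W), 31(W) are all W)
n=33: W (go to 22, an L position)
n=34: W (go to 32, an L position)
n=35: L (options 28(W), 30(W), 34(W) are all W)
n=36: W (go to 35, an L position)
L entries with 1 ≤ n ≤ 36 (n=0 is outside the asked range and is not counted): n = 4, 8, 14, 18, 22, 25, 27, 32, 35; that makes 9.

9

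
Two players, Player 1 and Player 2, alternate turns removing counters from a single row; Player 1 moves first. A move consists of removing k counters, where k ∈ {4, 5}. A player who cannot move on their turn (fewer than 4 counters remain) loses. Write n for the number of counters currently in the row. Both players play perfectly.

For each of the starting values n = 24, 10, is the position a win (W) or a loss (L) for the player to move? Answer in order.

24: W, 10: L

Label each position W (a win for the player to move) or L (a loss). A position with no legal move is L; any other position is W exactly when some move reaches an L, and L when every move reaches a W.
n=0: no move → L
n=1: no move → L
n=2: no move → L
n=3: no move → L
n=4: can move to 0, which is L ⇒ W
n=5: can move to 1, which is L ⇒ W
n=6: can move to 2, which is L ⇒ W
n=7: can move to 3, which is L ⇒ W
n=8: can move to 3, which is L ⇒ W
n=9: moves to 5(W), 4(W); every one is W ⇒ L
n=10: moves to 6(W), 5(W); every one is W ⇒ L
n=11: moves to 7(W), 6(W); every one is W ⇒ L
n=12: moves to 8(W), 7(W); every one is W ⇒ L
n=13: can move to 9, which is L ⇒ W
n=14: can move to 10, which is L ⇒ W
n=15: can move to 11, which is L ⇒ W
n=16: can move to 12, which is L ⇒ W
n=17: can move to 12, which is L ⇒ W
n=18: moves to 14(W), 13(W); every one is W ⇒ L
n=19: moves to 15(W), 14(W); every one is W ⇒ L
n=20: moves to 16(W), 15(W); every one is W ⇒ L
n=21: moves to 17(W), 16(W); every one is W ⇒ L
n=22: can move to 18, which is L ⇒ W
n=23: can move to 19, which is L ⇒ W
n=24: can move to 20, which is L ⇒ W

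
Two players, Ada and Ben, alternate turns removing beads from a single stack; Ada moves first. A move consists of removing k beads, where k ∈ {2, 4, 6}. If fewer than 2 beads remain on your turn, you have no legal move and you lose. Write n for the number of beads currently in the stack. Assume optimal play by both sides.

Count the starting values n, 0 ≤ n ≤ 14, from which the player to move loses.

Label each position W (a win for the player to move) or L (a loss). A position with no legal move is L; any other position is W exactly when some move reaches an L, and L when every move reaches a W.
n=0: no move → L
n=1: no move → L
n=2: can move to 0, which is L ⇒ W
n=3: can move to 1, which is L ⇒ W
n=4: can move to 0, which is L ⇒ W
n=5: can move to 1, which is L ⇒ W
n=6: can move to 0, which is L ⇒ W
n=7: can move to 1, which is L ⇒ W
n=8: moves to 6(W), 4(W), 2(W); every one is W ⇒ L
n=9: moves to 7(W), 5(W), 3(W); every one is W ⇒ L
n=10: can move to 8, which is L ⇒ W
n=11: can move to 9, which is L ⇒ W
n=12: can move to 8, which is L ⇒ W
n=13: can move to 9, which is L ⇒ W
n=14: can move to 8, which is L ⇒ W
L entries with 0 ≤ n ≤ 14: n = 0, 1, 8, 9; that makes 4.

4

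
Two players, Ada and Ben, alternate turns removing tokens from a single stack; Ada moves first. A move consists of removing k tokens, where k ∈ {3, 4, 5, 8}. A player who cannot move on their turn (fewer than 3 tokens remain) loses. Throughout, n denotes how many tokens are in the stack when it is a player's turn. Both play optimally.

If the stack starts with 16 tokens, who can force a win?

Use the standard recursion: the mover loses at a terminal position; elsewhere, the mover wins exactly when some move hands the opponent an L position.
n=0: no move → L
n=1: no move → L
n=2: no move → L
n=3: reaches L-position 0 → W
n=4: reaches L-position 1 → W
n=5: reaches L-position 2 → W
n=6: reaches L-position 2 → W
n=7: reaches L-position 2 → W
n=8: reaches L-position 0 → W
n=9: reaches L-position 1 → W
n=10: reaches L-position 2 → W
n=11: only reaches 8(W), 7(W), 6(W), 3(W), all W → L
n=12: only reaches 9(W), 8(W), 7(W), 4(W), all W → L
n=13: only reaches 10(W), 9(W), 8(W), 5(W), all W → L
n=14: reaches L-position 11 → W
n=15: reaches L-position 12 → W
n=16: reaches L-position 13 → W
From 16 Ada can remove 3, leaving 13, reaching an L position.

Ada wins.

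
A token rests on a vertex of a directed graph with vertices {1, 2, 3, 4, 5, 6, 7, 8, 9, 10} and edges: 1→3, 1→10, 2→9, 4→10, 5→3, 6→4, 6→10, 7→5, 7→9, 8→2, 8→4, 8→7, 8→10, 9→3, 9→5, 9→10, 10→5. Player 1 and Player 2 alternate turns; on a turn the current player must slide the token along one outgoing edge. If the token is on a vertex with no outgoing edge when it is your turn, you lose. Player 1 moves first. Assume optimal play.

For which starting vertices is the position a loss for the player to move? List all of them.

Build the W/L table. Terminal = L. A non-terminal position is W if it has a move to some L; otherwise it is L.
Every edge goes from a vertex to one that appears earlier in the order 3, 5, 10, 9, 1, 4, 6, 2, 7, 8, so processing vertices in that order labels each vertex after all of its successors.
3: no outgoing edge → L
5: can move to 3, which is L ⇒ W
10: the only move is to 5(W), a W ⇒ L
9: can move to 10, which is L ⇒ W
1: can move to 10, which is L ⇒ W
4: can move to 10, which is L ⇒ W
6: can move to 10, which is L ⇒ W
2: the only move is to 9(W), a W ⇒ L
7: moves to 9(W), 5(W); every one is W ⇒ L
8: can move to 7, which is L ⇒ W
Reading off the rows marked L gives the requested list; there are 4 such vertices.

2, 3, 7, 10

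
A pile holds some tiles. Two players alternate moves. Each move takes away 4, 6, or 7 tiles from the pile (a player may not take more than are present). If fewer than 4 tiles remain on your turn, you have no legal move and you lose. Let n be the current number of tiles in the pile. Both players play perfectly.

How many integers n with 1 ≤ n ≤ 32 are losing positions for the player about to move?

Build the W/L table. Terminal = L. A non-terminal position is W if it has a move to some L; otherwise it is L.
n=0: no move → L
n=1: no move → L
n=2: no move → L
n=3: no move → L
n=4: reaches L-position 0 → W
n=5: reaches L-position 1 → W
n=6: reaches L-position 2 → W
n=7: reaches L-position 3 → W
n=8: reaches L-position 2 → W
n=9: reaches L-position 3 → W
n=10: reaches L-position 3 → W
n=11: only reaches 7(W), 5(W), 4(W), all W → L
n=12: only reaches 8(W), 6(W), 5(W), all W → L
n=13: only reaches 9(W), 7(W), 6(W), all W → L
n=14: only reaches 10(W), 8(W), 7(W), all W → L
n=15: reaches L-position 11 → W
n=16: reaches L-position 12 → W
n=17: reaches L-position 13 → W
n=18: reaches L-position 14 → W
n=19: reaches L-position 13 → W
n=20: reaches L-position 14 → W
n=21: reaches L-position 14 → W
n=22: only reaches 18(W), 16(W), 15(W), all W → L
n=23: only reaches 19(W), 17(W), 16(W), all W → L
n=24: only reaches 20(W), 18(W), 17(W), all W → L
n=25: only reaches 21(W), 19(W), 18(W), all W → L
n=26: reaches L-position 22 → W
n=27: reaches L-position 23 → W
n=28: reaches L-position 24 → W
n=29: reaches L-position 25 → W
n=30: reaches L-position 24 → W
n=31: reaches L-position 25 → W
n=32: reaches L-position 25 → W
L entries with 1 ≤ n ≤ 32 (n=0 is outside the asked range and is not counted): n = 1, 2, 3, 11, 12, 13, 14, 22, 23, 24, 25; that makes 11.

11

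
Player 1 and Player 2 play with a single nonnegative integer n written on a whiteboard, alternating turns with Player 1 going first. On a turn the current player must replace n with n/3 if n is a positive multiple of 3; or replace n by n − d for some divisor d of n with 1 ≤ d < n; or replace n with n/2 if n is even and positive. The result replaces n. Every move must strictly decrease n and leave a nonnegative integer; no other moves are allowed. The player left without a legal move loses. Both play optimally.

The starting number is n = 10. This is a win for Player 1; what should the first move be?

Move to 9.

Positions with no move are L. A position that does have a move is losing for the player to move precisely when every available move leads to a winning position for the opponent. Fill in the labels:
n=0: no move → L
n=1: no move → L
n=2: W (go to 1, an L position)
n=3: W (go to 1, an L position)
n=4: L (options 2(W), 3(W) are all W)
n=5: W (go to 4, an L position)
n=6: W (go to 4, an L position)
n=7: L (sole option 6(W) is W)
n=8: W (go to 4, an L position)
n=9: L (options 3(W), 6(W), 8(W) are all W)
n=10: W (go to 9, an L position)
From 10, the L positions reachable in one move are: 9.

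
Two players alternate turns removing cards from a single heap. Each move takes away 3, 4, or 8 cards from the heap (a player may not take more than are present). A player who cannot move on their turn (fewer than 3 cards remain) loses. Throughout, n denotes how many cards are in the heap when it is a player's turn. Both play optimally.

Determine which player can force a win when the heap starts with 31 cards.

Label each position W (a win for the player to move) or L (a loss). A position with no legal move is L; any other position is W exactly when some move reaches an L, and L when every move reaches a W.
n=0: no move → L
n=1: no move → L
n=2: no move → L
n=3: W (go to 0, an L position)
n=4: W (go to 1, an L position)
n=5: W (go to 2, an L position)
n=6: W (go to 2, an L position)
n=7: L (options 4(W), 3(W) are all W)
n=8: W (go to 0, an L position)
n=9: W (go to 1, an L position)
n=10: W (go to 7, an L position)
n=11: W (go to 7, an L position)
n=12: L (options 9(W), 8(W), 4(W) are all W)
n=13: L (options 10(W), 9(W), 5(W) are all W)
n=14: L (options 11(W), 10(W), 6(W) are all W)
n=15: W (go to 12, an L position)
n=16: W (go to 13, an L position)
n=17: W (go to 14, an L position)
n=18: W (go to 14, an L position)
n=19: L (options 16(W), 15(W), 11(W) are all W)
n=20: W (go to 12, an L position)
n=21: W (go to 13, an L position)
n=22: W (go to 19, an L position)
n=23: W (go to 19, an L position)
n=24: L (options 21(W), 20(W), 16(W) are all W)
n=25: L (options 22(W), 21(W), 17(W) are all W)
n=26: L (options 23(W), 22(W), 18(W) are all W)
n=27: W (go to 24, an L position)
n=28: W (go to 25, an L position)
n=29: W (go to 26, an L position)
n=30: W (go to 26, an L position)
n=31: L (options 28(W), 27(W), 23(W) are all W)
The starting position 31 is L: whatever the player to move does, the opponent receives a W position.

The second player wins.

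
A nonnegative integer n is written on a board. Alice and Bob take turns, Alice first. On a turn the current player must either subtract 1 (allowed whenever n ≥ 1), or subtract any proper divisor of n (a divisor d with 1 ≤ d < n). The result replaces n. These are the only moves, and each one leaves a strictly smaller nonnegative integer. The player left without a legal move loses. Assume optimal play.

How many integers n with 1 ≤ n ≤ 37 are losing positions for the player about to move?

18

Positions with no move are L. A position that does have a move is losing for the player to move precisely when every available move leads to a winning position for the opponent. Fill in the labels:
n=0: no move → L
n=1: W (go to 0, an L position)
n=2: L (sole option 1(W) is W)
n=3: W (go to 2, an L position)
n=4: W (go to 2, an L position)
n=5: L (sole option 4(W) is W)
n=6: W (go to 5, an L position)
n=7: L (sole option 6(W) is W)
n=8: W (go to 7, an L position)
n=9: L (options 6(W), 8(W) are all W)
n=10: W (go to 5, an L position)
n=11: L (sole option 10(W) is W)
n=12: W (go to 9, an L position)
n=13: L (sole option 12(W) is W)
n=14: W (go to 7, an L position)
n=15: L (options 10(W), 12(W), 14(W) are all W)
n=16: W (go to 15, an L position)
n=17: L (sole option 16(W) is W)
n=18: W (go to 9, an L position)
n=19: L (sole option 18(W) is W)
n=20: W (go to 15, an L position)
n=21: L (options 14(W), 18(W), 20(W) are all W)
n=22: W (go to 11, an L position)
n=23: L (sole option 22(W) is W)
n=24: W (go to 21, an L position)
n=25: L (options 20(W), 24(W) are all W)
n=26: W (go to 13, an L position)
n=27: L (options 18(W), 24(W), 26(W) are all W)
n=28: W (go to 21, an L position)
n=29: L (sole option 28(W) is W)
n=30: W (go to 15, an L position)
n=31: L (sole option 30(W) is W)
n=32: W (go to 31, an L position)
n=33: L (options 22(W), 30(W), 32(W) are all W)
n=34: W (go to 17, an L position)
n=35: L (options 28(W), 30(W), 34(W) are all W)
n=36: W (go to 27, an L position)
n=37: L (sole option 36(W) is W)
L entries with 1 ≤ n ≤ 37 (n=0 is outside the asked range and is not counted): n = 2, 5, 7, 9, 11, 13, 15, 17, 19, 21, 23, 25, 27, 29, 31, 33, 35, 37; that makes 18.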